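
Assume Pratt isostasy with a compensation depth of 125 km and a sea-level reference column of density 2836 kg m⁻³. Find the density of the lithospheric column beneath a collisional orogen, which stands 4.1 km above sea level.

2750 kg m⁻³

Pratt balance: ρ_ref D = ρ (D + h).
ρ = ρ_ref D/(D + h) = 2836 × 125 km/(125 km + 4.1 km) = 2750 kg m⁻³.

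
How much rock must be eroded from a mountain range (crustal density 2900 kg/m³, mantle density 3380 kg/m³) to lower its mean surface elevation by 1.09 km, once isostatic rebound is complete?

Net drop Δ = e − u = e − e ρ_c/ρ_m = e (ρ_m − ρ_c)/ρ_m.
e = Δ ρ_m/(ρ_m − ρ_c) = 1.09 km × 3380/480 = 7.68 km.

7.68 km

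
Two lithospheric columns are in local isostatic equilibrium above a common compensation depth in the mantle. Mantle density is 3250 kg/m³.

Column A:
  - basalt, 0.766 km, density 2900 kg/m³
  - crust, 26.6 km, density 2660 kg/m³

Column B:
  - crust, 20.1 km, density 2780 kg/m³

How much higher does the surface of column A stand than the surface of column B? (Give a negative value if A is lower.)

2 km

For any compensation level in the mantle, the mantle terms cancel and isostasy reduces to e = (Σt_A − Σt_B) − (Σ(ρt)_A − Σ(ρt)_B) / ρ_m.
Σt_A = 27.366 km; Σt_B = 20.1 km; Σ(ρt)_A = 72977.4; Σ(ρt)_B = 55878 (in km·kg/m³).
e = (27.366 − 20.1) − (72977.4 − 55878) / 3250 = 2 km.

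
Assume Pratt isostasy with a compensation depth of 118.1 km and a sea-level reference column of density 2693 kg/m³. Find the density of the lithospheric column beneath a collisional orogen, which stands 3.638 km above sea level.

Pratt balance: ρ_ref D = ρ (D + h).
ρ = ρ_ref D/(D + h) = 2693 × 118.1 km/(118.1 km + 3.638 km) = 2610 kg/m³.

2610 kg/m³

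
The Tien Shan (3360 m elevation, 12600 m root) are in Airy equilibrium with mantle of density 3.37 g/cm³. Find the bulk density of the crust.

ρ_c h = (ρ_m − ρ_c) r → ρ_c (h + r) = ρ_m r → ρ_c = ρ_m r / (h + r).
ρ_c = 3.37 × 12600 m / (3360 m + 12600 m) = 2.66 g/cm³.

2.66 g/cm³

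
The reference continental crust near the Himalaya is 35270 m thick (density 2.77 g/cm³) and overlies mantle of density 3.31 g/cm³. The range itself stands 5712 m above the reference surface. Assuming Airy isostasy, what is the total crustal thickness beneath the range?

70300 m

Root depth r = h ρ_c / (ρ_m − ρ_c) = 5712 m × 2.77 / 0.54 = 29300 m.
Total thickness = T + h + r = 35270 m + 5712 m + 29300 m = 70300 m.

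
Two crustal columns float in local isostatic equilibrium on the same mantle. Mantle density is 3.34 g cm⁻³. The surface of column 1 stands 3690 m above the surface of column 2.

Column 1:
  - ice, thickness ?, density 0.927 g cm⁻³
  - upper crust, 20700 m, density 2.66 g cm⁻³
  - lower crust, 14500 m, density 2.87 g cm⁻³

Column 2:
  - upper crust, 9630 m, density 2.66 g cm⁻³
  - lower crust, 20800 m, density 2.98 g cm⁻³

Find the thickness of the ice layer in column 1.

Take the compensation level at the base of the deeper column (depth z_c below the surface of column 1) and equate Σ ρ_i t_i down to z_c; mantle fills any gap and the z_c terms cancel.
Column 1: x×0.927 + 20700×2.66 + 14500×2.87 + (z_c − 35200 − x)×3.34
Column 2: 3690×0 + 9630×2.66 + 20800×2.98 + (z_c − 3690 − 30430)×3.34
The z_c×3.34 term appears on both sides and cancels. Collect the known terms of each column as K = Σ(ρt)_known − 3.34 × (depth of known layers): K_1 = 96677 − 3.34×35200 = −20891; K_2 = 87599.8 − 3.34×(3690 + 30430) = −26361.
Balance: K_1 − x×(3.34 − 0.927) = K_2, so x = (K_1 − K_2)/(3.34 − 0.927) = 5470/2.413 = 2270 m.

2270 m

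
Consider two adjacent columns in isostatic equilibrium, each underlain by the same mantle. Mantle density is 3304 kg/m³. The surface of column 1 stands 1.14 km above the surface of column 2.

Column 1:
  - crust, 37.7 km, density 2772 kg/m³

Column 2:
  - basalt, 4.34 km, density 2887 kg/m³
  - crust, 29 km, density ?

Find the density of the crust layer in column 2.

Take the compensation level at the base of the deeper column (depth z_c below the surface of column 1) and equate Σ ρ_i t_i down to z_c; mantle fills any gap and the z_c terms cancel.
Column 1: 37.7×2772 + (z_c − 37.7)×3304
Column 2: 1.14×0 + 4.34×2887 + 29×ρ + (z_c − 1.14 − 33.34)×3304
The z_c×3304 term appears on both sides and cancels. Collect the known terms of each column as K = Σ(ρt)_known − 3304 × (depth of known layers): K_1 = 104504.4 − 3304×37.7 = −20056.4; K_2 = 12529.58 − 3304×(1.14 + 33.34) = −101392.34.
Balance: K_1 = K_2 + 29×ρ, so ρ = (K_1 − K_2)/29 = 81335.9/29 = 2800 kg/m³.

2800 kg/m³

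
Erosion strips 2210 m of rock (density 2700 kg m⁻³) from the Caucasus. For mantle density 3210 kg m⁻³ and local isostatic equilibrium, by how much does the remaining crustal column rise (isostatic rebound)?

1860 m

Unloading: uplift u = e ρ_c/ρ_m = 2210 m × 2700/3210 = 1860 m.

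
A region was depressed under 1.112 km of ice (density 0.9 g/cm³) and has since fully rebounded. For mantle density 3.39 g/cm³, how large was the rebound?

0.295 km

Removing the load lets mantle flow back in; uplift u satisfies ρ_ice t = ρ_m u.
u = t ρ_ice/ρ_m = 1.112 km × 0.9/3.39 = 0.295 km.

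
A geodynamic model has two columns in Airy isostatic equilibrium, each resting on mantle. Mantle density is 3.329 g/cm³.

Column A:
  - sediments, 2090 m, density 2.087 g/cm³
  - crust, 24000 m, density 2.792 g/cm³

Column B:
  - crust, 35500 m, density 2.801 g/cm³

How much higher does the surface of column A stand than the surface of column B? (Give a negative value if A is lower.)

For any compensation level in the mantle, the mantle terms cancel and isostasy reduces to e = (Σt_A − Σt_B) − (Σ(ρt)_A − Σ(ρt)_B) / ρ_m.
Σt_A = 26090 m; Σt_B = 35500 m; Σ(ρt)_A = 71369.83; Σ(ρt)_B = 99435.5 (in m·g/cm³).
e = (26090 − 35500) − (71369.83 − 99435.5) / 3.329 = −979 m.

−979 m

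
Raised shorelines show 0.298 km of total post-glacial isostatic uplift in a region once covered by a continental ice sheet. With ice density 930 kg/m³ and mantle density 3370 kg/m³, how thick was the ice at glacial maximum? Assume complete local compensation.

1.08 km

u = t ρ_ice/ρ_m → t = u ρ_m/ρ_ice = 0.298 km × 3370/930 = 1.08 km.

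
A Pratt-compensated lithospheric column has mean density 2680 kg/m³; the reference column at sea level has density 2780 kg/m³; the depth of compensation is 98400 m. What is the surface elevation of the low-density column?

ρ_ref D = ρ (D + h) → h = D (ρ_ref − ρ)/ρ.
h = 98400 m × (2780 − 2680)/2680 = 3670 m.

3670 m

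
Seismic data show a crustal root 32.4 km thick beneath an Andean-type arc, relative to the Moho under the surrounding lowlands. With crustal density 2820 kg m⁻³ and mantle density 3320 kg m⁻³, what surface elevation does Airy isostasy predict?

Isostatic balance requires: ρ_c h = (ρ_m − ρ_c) r.
h = r (ρ_m − ρ_c) / ρ_c = 32.4 km × (3320 − 2820) / 2820 = 5.74 km.

5.74 km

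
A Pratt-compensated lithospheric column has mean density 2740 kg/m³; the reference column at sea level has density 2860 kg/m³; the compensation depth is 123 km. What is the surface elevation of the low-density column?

5.39 km

ρ_ref D = ρ (D + h) → h = D (ρ_ref − ρ)/ρ.
h = 123 km × (2860 − 2740)/2740 = 5.39 km.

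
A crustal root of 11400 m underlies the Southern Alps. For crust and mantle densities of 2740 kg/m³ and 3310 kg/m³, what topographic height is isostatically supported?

2370 m

For local isostatic compensation: ρ_c h = (ρ_m − ρ_c) r.
h = r (ρ_m − ρ_c) / ρ_c = 11400 m × (3310 − 2740) / 2740 = 2370 m.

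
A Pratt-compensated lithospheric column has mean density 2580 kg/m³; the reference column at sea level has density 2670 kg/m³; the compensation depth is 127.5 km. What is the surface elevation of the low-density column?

4.45 km

ρ_ref D = ρ (D + h) → h = D (ρ_ref − ρ)/ρ.
h = 127.5 km × (2670 − 2580)/2580 = 4.45 km.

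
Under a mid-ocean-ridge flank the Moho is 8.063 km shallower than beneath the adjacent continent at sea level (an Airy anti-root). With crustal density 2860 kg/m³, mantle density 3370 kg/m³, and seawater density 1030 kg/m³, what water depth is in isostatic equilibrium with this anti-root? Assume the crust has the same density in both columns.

2.25 km

Replacing a thickness d of crust by seawater at the top must be balanced by replacing crust with mantle at the base: d (ρ_c − ρ_w) = a (ρ_m − ρ_c).
d = a (ρ_m − ρ_c)/(ρ_c − ρ_w) = 8.063 km × 510/1830 = 2.25 km.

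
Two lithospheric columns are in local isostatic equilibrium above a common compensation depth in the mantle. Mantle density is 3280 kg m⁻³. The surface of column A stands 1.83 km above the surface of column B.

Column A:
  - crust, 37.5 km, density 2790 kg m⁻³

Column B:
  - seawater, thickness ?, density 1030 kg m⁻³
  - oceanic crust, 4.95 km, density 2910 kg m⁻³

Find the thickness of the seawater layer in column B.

Take the compensation level at the base of the deeper column (depth z_c below the surface of column A) and equate Σ ρ_i t_i down to z_c; mantle fills any gap and the z_c terms cancel.
Column A: 37.5×2790 + (z_c − 37.5)×3280
Column B: 1.83×0 + x×1030 + 4.95×2910 + (z_c − 1.83 − 4.95 − x)×3280
The z_c×3280 term appears on both sides and cancels. Collect the known terms of each column as K = Σ(ρt)_known − 3280 × (depth of known layers): K_A = 104625 − 3280×37.5 = −18375; K_B = 14404.5 − 3280×(1.83 + 4.95) = −7833.9.
Balance: K_A = K_B − x×(3280 − 1030), so x = (K_B − K_A)/(3280 − 1030) = 10541.1/2250 = 4.68 km.

4.68 km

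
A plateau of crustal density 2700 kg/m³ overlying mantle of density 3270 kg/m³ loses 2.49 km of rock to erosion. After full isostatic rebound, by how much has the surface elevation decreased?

Rebound u = e ρ_c/ρ_m = 2.49 km × 2700/3270 = 2.056 km.
Net surface drop = e − u = 2.49 km − 2.056 km = e (ρ_m − ρ_c)/ρ_m = 0.434 km.

0.434 km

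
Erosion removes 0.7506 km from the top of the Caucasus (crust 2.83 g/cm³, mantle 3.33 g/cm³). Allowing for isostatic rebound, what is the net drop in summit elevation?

0.113 km

Rebound u = e ρ_c/ρ_m = 0.7506 km × 2.83/3.33 = 0.6379 km.
Net surface drop = e − u = 0.7506 km − 0.6379 km = e (ρ_m − ρ_c)/ρ_m = 0.113 km.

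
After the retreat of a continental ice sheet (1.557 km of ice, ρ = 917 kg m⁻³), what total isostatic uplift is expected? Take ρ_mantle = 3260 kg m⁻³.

Removing the load lets mantle flow back in; uplift u satisfies ρ_ice t = ρ_m u.
u = t ρ_ice/ρ_m = 1.557 km × 917/3260 = 0.438 km.

0.438 km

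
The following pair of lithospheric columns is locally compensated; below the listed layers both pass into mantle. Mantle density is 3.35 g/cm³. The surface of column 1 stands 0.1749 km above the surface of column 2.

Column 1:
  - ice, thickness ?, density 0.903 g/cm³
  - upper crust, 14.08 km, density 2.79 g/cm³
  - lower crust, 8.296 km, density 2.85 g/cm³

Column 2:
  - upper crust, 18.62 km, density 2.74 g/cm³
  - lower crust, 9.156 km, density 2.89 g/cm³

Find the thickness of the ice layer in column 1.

Take the compensation level at the base of the deeper column (depth z_c below the surface of column 1) and equate Σ ρ_i t_i down to z_c; mantle fills any gap and the z_c terms cancel.
Column 1: x×0.903 + 14.08×2.79 + 8.296×2.85 + (z_c − 22.376 − x)×3.35
Column 2: 0.1749×0 + 18.62×2.74 + 9.156×2.89 + (z_c − 0.1749 − 27.776)×3.35
The z_c×3.35 term appears on both sides and cancels. Collect the known terms of each column as K = Σ(ρt)_known − 3.35 × (depth of known layers): K_1 = 62.9268 − 3.35×22.376 = −12.0328; K_2 = 77.47964 − 3.35×(0.1749 + 27.776) = −16.155875.
Balance: K_1 − x×(3.35 − 0.903) = K_2, so x = (K_1 − K_2)/(3.35 − 0.903) = 4.12308/2.447 = 1.68 km.

1.68 km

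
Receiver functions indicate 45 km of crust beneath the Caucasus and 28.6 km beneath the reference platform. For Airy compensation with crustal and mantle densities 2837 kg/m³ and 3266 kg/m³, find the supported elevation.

2.15 km

Excess crust Δ = 45 km − 28.6 km = 16.4 km, split between elevation h and root r with h + r = Δ.
Airy balance ρ_c h = (ρ_m − ρ_c) r gives r = h ρ_c/(ρ_m − ρ_c), so h (1 + ρ_c/(ρ_m − ρ_c)) = Δ, i.e. h = Δ (ρ_m − ρ_c)/ρ_m.
h = 16.4 km × 429/3266 = 2.15 km.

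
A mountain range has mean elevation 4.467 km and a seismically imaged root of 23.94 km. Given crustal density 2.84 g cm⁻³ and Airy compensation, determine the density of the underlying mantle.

Airy balance: ρ_c h = (ρ_m − ρ_c) r → ρ_m = ρ_c (1 + h/r).
ρ_m = 2.84 × (1 + 4.467 km/23.94 km) = 3.37 g cm⁻³.

3.37 g cm⁻³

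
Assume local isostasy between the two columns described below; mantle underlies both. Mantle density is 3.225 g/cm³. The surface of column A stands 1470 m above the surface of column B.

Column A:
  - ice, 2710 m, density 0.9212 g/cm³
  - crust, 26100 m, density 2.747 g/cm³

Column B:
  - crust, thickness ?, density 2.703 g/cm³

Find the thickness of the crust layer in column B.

Take the compensation level at the base of the deeper column (depth z_c below the surface of column A) and equate Σ ρ_i t_i down to z_c; mantle fills any gap and the z_c terms cancel.
Column A: 2710×0.9212 + 26100×2.747 + (z_c − 28810)×3.225
Column B: 1470×0 + x×2.703 + (z_c − 1470 − 0 − x)×3.225
The z_c×3.225 term appears on both sides and cancels. Collect the known terms of each column as K = Σ(ρt)_known − 3.225 × (depth of known layers): K_A = 74193.152 − 3.225×28810 = −18719.098; K_B = 0 − 3.225×(1470 + 0) = −4740.75.
Balance: K_A = K_B − x×(3.225 − 2.703), so x = (K_B − K_A)/(3.225 − 2.703) = 13978.3/0.522 = 26800 m.

26800 m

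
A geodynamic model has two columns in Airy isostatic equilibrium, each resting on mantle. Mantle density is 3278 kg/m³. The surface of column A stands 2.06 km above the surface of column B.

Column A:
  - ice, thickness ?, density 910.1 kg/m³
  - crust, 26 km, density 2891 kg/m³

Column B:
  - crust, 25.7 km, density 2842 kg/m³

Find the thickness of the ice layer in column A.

3.33 km

Take the compensation level at the base of the deeper column (depth z_c below the surface of column A) and equate Σ ρ_i t_i down to z_c; mantle fills any gap and the z_c terms cancel.
Column A: x×910.1 + 26×2891 + (z_c − 26 − x)×3278
Column B: 2.06×0 + 25.7×2842 + (z_c − 2.06 − 25.7)×3278
The z_c×3278 term appears on both sides and cancels. Collect the known terms of each column as K = Σ(ρt)_known − 3278 × (depth of known layers): K_A = 75166 − 3278×26 = −10062; K_B = 73039.4 − 3278×(2.06 + 25.7) = −17957.88.
Balance: K_A − x×(3278 − 910.1) = K_B, so x = (K_A − K_B)/(3278 − 910.1) = 7895.88/2367.9 = 3.33 km.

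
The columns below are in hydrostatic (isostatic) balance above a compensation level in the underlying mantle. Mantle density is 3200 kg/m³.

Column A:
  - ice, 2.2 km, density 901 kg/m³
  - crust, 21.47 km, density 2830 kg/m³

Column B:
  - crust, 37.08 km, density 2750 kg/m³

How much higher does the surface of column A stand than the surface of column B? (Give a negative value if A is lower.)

For any compensation level in the mantle, the mantle terms cancel and isostasy reduces to e = (Σt_A − Σt_B) − (Σ(ρt)_A − Σ(ρt)_B) / ρ_m.
Σt_A = 23.67 km; Σt_B = 37.08 km; Σ(ρt)_A = 62742.3; Σ(ρt)_B = 101970 (in km·kg/m³).
e = (23.67 − 37.08) − (62742.3 − 101970) / 3200 = −1.15 km.

−1.15 km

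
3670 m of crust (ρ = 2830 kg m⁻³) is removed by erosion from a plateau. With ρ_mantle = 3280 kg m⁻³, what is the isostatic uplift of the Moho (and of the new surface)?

Unloading: uplift u = e ρ_c/ρ_m = 3670 m × 2830/3280 = 3170 m.

3170 m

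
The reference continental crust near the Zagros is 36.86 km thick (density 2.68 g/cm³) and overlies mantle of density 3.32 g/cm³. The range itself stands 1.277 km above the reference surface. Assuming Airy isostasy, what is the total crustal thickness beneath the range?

43.5 km

Root depth r = h ρ_c / (ρ_m − ρ_c) = 1.277 km × 2.68 / 0.64 = 5.347 km.
Total thickness = T + h + r = 36.86 km + 1.277 km + 5.347 km = 43.5 km.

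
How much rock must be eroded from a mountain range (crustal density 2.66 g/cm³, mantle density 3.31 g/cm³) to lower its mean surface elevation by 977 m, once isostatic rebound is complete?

4980 m

Net drop Δ = e − u = e − e ρ_c/ρ_m = e (ρ_m − ρ_c)/ρ_m.
e = Δ ρ_m/(ρ_m − ρ_c) = 977 m × 3.31/0.65 = 4980 m.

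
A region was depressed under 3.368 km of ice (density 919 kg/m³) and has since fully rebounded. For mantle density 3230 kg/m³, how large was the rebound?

Removing the load lets mantle flow back in; uplift u satisfies ρ_ice t = ρ_m u.
u = t ρ_ice/ρ_m = 3.368 km × 919/3230 = 0.958 km.

0.958 km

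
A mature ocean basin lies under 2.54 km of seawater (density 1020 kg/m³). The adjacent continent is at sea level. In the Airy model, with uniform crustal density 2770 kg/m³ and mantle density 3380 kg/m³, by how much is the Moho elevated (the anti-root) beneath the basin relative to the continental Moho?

Isostatic balance requires: replacing crust with seawater at the top is compensated by replacing crust with mantle at the base: d (ρ_c − ρ_w) = a (ρ_m − ρ_c).
a = d (ρ_c − ρ_w)/(ρ_m − ρ_c) = 2.54 km × 1750/610 = 7.29 km.

7.29 km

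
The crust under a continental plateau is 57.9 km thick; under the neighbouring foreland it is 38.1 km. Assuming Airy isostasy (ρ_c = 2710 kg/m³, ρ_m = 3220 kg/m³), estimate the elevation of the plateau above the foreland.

3.14 km

Excess crust Δ = 57.9 km − 38.1 km = 19.8 km, split between elevation h and root r with h + r = Δ.
Airy balance ρ_c h = (ρ_m − ρ_c) r gives r = h ρ_c/(ρ_m − ρ_c), so h (1 + ρ_c/(ρ_m − ρ_c)) = Δ, i.e. h = Δ (ρ_m − ρ_c)/ρ_m.
h = 19.8 km × 510/3220 = 3.14 km.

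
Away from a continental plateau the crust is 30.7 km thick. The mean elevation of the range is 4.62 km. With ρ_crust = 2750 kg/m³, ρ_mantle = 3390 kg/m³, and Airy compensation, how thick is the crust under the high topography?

Root depth r = h ρ_c / (ρ_m − ρ_c) = 4.62 km × 2750 / 640 = 19.85 km.
Total thickness = T + h + r = 30.7 km + 4.62 km + 19.85 km = 55.2 km.

55.2 km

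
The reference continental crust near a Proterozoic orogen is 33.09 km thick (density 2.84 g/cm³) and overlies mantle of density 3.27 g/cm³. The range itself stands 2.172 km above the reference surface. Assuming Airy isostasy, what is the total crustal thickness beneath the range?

49.6 km

Root depth r = h ρ_c / (ρ_m − ρ_c) = 2.172 km × 2.84 / 0.43 = 14.35 km.
Total thickness = T + h + r = 33.09 km + 2.172 km + 14.35 km = 49.6 km.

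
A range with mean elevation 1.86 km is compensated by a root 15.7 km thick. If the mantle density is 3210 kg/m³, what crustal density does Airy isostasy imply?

2870 kg/m³

ρ_c h = (ρ_m − ρ_c) r → ρ_c (h + r) = ρ_m r → ρ_c = ρ_m r / (h + r).
ρ_c = 3210 × 15.7 km / (1.86 km + 15.7 km) = 2870 kg/m³.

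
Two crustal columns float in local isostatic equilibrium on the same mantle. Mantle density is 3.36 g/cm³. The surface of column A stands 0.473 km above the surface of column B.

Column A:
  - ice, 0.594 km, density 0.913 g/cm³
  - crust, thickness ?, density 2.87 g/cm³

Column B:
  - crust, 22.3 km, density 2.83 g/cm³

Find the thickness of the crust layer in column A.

24.4 km

Take the compensation level at the base of the deeper column (depth z_c below the surface of column A) and equate Σ ρ_i t_i down to z_c; mantle fills any gap and the z_c terms cancel.
Column A: 0.594×0.913 + x×2.87 + (z_c − 0.594 − x)×3.36
Column B: 0.473×0 + 22.3×2.83 + (z_c − 0.473 − 22.3)×3.36
The z_c×3.36 term appears on both sides and cancels. Collect the known terms of each column as K = Σ(ρt)_known − 3.36 × (depth of known layers): K_A = 0.542322 − 3.36×0.594 = −1.453518; K_B = 63.109 − 3.36×(0.473 + 22.3) = −13.40828.
Balance: K_A − x×(3.36 − 2.87) = K_B, so x = (K_A − K_B)/(3.36 − 2.87) = 11.9548/0.49 = 24.4 km.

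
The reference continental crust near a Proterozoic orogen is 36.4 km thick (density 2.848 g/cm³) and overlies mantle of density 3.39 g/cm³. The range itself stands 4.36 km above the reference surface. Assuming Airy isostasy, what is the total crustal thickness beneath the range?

63.7 km

Root depth r = h ρ_c / (ρ_m − ρ_c) = 4.36 km × 2.848 / 0.542 = 22.91 km.
Total thickness = T + h + r = 36.4 km + 4.36 km + 22.91 km = 63.7 km.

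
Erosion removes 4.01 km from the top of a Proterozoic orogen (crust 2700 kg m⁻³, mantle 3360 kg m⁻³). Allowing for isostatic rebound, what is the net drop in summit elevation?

Rebound u = e ρ_c/ρ_m = 4.01 km × 2700/3360 = 3.222 km.
Net surface drop = e − u = 4.01 km − 3.222 km = e (ρ_m − ρ_c)/ρ_m = 0.788 km.

0.788 km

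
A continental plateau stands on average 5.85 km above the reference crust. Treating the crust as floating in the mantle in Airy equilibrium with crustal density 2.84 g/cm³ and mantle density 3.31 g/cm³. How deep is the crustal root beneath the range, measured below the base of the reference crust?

Equating mass per unit area of the two columns: the weight of the topography is balanced by the buoyancy of the root, ρ_c h = (ρ_m − ρ_c) r.
r = h · ρ_c / (ρ_m − ρ_c) = 5.85 km × 2.84 / (3.31 − 2.84) = 35.3 km.

35.3 km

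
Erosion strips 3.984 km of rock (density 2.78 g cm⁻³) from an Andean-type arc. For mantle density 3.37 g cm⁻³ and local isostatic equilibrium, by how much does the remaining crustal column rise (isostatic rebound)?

Unloading: uplift u = e ρ_c/ρ_m = 3.984 km × 2.78/3.37 = 3.29 km.

3.29 km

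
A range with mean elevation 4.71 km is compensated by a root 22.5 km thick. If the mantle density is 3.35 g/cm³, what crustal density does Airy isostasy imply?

2.77 g/cm³

ρ_c h = (ρ_m − ρ_c) r → ρ_c (h + r) = ρ_m r → ρ_c = ρ_m r / (h + r).
ρ_c = 3.35 × 22.5 km / (4.71 km + 22.5 km) = 2.77 g/cm³.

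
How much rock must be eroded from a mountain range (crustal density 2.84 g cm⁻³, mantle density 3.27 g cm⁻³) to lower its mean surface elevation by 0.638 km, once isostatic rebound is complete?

Net drop Δ = e − u = e − e ρ_c/ρ_m = e (ρ_m − ρ_c)/ρ_m.
e = Δ ρ_m/(ρ_m − ρ_c) = 0.638 km × 3.27/0.43 = 4.85 km.

4.85 km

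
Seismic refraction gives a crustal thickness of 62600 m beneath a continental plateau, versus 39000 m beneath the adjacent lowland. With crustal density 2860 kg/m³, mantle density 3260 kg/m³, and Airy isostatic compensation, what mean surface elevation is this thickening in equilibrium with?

2900 m

Excess crust Δ = 62600 m − 39000 m = 23600 m, split between elevation h and root r with h + r = Δ.
Airy balance ρ_c h = (ρ_m − ρ_c) r gives r = h ρ_c/(ρ_m − ρ_c), so h (1 + ρ_c/(ρ_m − ρ_c)) = Δ, i.e. h = Δ (ρ_m − ρ_c)/ρ_m.
h = 23600 m × 400/3260 = 2900 m.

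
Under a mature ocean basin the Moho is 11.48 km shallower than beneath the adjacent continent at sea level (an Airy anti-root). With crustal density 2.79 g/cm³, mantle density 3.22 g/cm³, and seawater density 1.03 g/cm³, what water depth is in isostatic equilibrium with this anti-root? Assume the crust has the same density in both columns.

Replacing a thickness d of crust by seawater at the top must be balanced by replacing crust with mantle at the base: d (ρ_c − ρ_w) = a (ρ_m − ρ_c).
d = a (ρ_m − ρ_c)/(ρ_c − ρ_w) = 11.48 km × 0.43/1.76 = 2.8 km.

2.8 km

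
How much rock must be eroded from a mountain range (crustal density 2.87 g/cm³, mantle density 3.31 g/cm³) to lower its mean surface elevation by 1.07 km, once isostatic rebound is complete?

8.05 km

Net drop Δ = e − u = e − e ρ_c/ρ_m = e (ρ_m − ρ_c)/ρ_m.
e = Δ ρ_m/(ρ_m − ρ_c) = 1.07 km × 3.31/0.44 = 8.05 km.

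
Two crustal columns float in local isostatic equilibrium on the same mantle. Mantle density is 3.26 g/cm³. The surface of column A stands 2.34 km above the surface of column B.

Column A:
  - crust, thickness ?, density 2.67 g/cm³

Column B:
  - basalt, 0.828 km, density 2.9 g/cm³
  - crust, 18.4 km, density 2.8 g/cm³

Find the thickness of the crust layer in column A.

Take the compensation level at the base of the deeper column (depth z_c below the surface of column A) and equate Σ ρ_i t_i down to z_c; mantle fills any gap and the z_c terms cancel.
Column A: x×2.67 + (z_c − 0 − x)×3.26
Column B: 2.34×0 + 0.828×2.9 + 18.4×2.8 + (z_c − 2.34 − 19.228)×3.26
The z_c×3.26 term appears on both sides and cancels. Collect the known terms of each column as K = Σ(ρt)_known − 3.26 × (depth of known layers): K_A = 0 − 3.26×0 = 0; K_B = 53.9212 − 3.26×(2.34 + 19.228) = −16.39048.
Balance: K_A − x×(3.26 − 2.67) = K_B, so x = (K_A − K_B)/(3.26 − 2.67) = 16.3905/0.59 = 27.8 km.

27.8 km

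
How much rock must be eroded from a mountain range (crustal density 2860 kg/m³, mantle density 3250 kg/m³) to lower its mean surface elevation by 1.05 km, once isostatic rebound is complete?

Net drop Δ = e − u = e − e ρ_c/ρ_m = e (ρ_m − ρ_c)/ρ_m.
e = Δ ρ_m/(ρ_m − ρ_c) = 1.05 km × 3250/390 = 8.75 km.

8.75 km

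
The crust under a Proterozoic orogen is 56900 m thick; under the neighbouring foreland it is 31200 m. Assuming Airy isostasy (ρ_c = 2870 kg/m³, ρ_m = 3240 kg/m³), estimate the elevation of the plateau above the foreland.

2930 m

Excess crust Δ = 56900 m − 31200 m = 25700 m, split between elevation h and root r with h + r = Δ.
Airy balance ρ_c h = (ρ_m − ρ_c) r gives r = h ρ_c/(ρ_m − ρ_c), so h (1 + ρ_c/(ρ_m − ρ_c)) = Δ, i.e. h = Δ (ρ_m − ρ_c)/ρ_m.
h = 25700 m × 370/3240 = 2930 m.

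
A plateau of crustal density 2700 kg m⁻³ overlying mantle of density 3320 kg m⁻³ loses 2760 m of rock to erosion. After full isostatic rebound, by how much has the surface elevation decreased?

Rebound u = e ρ_c/ρ_m = 2760 m × 2700/3320 = 2245 m.
Net surface drop = e − u = 2760 m − 2245 m = e (ρ_m − ρ_c)/ρ_m = 515 m.

515 m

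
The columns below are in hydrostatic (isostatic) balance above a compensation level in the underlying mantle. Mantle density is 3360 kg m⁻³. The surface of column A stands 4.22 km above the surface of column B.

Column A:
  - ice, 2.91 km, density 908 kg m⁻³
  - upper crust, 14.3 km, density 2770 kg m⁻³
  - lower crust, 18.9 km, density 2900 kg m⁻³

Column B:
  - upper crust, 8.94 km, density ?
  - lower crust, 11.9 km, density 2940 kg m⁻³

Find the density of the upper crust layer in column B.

Take the compensation level at the base of the deeper column (depth z_c below the surface of column A) and equate Σ ρ_i t_i down to z_c; mantle fills any gap and the z_c terms cancel.
Column A: 2.91×908 + 14.3×2770 + 18.9×2900 + (z_c − 36.11)×3360
Column B: 4.22×0 + 8.94×ρ + 11.9×2940 + (z_c − 4.22 − 20.84)×3360
The z_c×3360 term appears on both sides and cancels. Collect the known terms of each column as K = Σ(ρt)_known − 3360 × (depth of known layers): K_A = 97063.28 − 3360×36.11 = −24266.32; K_B = 34986 − 3360×(4.22 + 20.84) = −49215.6.
Balance: K_A = K_B + 8.94×ρ, so ρ = (K_A − K_B)/8.94 = 24949.3/8.94 = 2790 kg m⁻³.

2790 kg m⁻³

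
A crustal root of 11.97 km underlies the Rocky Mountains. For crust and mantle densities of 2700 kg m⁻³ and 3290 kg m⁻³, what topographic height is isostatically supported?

2.62 km

Balancing pressure at the compensation depth: ρ_c h = (ρ_m − ρ_c) r.
h = r (ρ_m − ρ_c) / ρ_c = 11.97 km × (3290 − 2700) / 2700 = 2.62 km.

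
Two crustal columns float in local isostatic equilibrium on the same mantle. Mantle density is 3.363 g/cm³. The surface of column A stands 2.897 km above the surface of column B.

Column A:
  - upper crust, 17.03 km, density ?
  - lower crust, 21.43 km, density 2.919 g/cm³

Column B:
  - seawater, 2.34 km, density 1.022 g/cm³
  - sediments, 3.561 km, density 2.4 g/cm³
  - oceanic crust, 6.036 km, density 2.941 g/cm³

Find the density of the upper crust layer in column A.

2.68 g/cm³

Take the compensation level at the base of the deeper column (depth z_c below the surface of column A) and equate Σ ρ_i t_i down to z_c; mantle fills any gap and the z_c terms cancel.
Column A: 17.03×ρ + 21.43×2.919 + (z_c − 38.46)×3.363
Column B: 2.897×0 + 2.34×1.022 + 3.561×2.4 + 6.036×2.941 + (z_c − 2.897 − 11.937)×3.363
The z_c×3.363 term appears on both sides and cancels. Collect the known terms of each column as K = Σ(ρt)_known − 3.363 × (depth of known layers): K_A = 62.55417 − 3.363×38.46 = −66.78681; K_B = 28.689756 − 3.363×(2.897 + 11.937) = −21.196986.
Balance: K_A + 17.03×ρ = K_B, so ρ = (K_B − K_A)/17.03 = 45.5898/17.03 = 2.68 g/cm³.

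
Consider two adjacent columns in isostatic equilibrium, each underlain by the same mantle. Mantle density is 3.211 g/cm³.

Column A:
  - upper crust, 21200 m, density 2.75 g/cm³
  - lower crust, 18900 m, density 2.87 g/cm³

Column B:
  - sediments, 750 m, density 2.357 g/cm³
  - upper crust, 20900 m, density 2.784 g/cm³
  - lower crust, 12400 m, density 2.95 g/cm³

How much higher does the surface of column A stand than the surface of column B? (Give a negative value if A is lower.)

1060 m

For any compensation level in the mantle, the mantle terms cancel and isostasy reduces to e = (Σt_A − Σt_B) − (Σ(ρt)_A − Σ(ρt)_B) / ρ_m.
Σt_A = 40100 m; Σt_B = 34050 m; Σ(ρt)_A = 112543; Σ(ρt)_B = 96533.35 (in m·g/cm³).
e = (40100 − 34050) − (112543 − 96533.35) / 3.211 = 1060 m.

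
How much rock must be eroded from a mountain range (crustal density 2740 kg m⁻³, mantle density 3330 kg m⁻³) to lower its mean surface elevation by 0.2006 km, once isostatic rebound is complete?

Net drop Δ = e − u = e − e ρ_c/ρ_m = e (ρ_m − ρ_c)/ρ_m.
e = Δ ρ_m/(ρ_m − ρ_c) = 0.2006 km × 3330/590 = 1.13 km.

1.13 km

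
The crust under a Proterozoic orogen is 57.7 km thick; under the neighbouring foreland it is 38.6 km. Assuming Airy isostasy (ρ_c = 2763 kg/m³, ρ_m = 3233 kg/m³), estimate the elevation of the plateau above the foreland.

2.78 km

Excess crust Δ = 57.7 km − 38.6 km = 19.1 km, split between elevation h and root r with h + r = Δ.
Airy balance ρ_c h = (ρ_m − ρ_c) r gives r = h ρ_c/(ρ_m − ρ_c), so h (1 + ρ_c/(ρ_m − ρ_c)) = Δ, i.e. h = Δ (ρ_m − ρ_c)/ρ_m.
h = 19.1 km × 470/3233 = 2.78 km.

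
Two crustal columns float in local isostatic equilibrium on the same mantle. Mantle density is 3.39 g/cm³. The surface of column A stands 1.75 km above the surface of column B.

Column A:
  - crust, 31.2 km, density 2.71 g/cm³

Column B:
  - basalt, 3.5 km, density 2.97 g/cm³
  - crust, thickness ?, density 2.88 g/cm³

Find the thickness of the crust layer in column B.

27.1 km

Take the compensation level at the base of the deeper column (depth z_c below the surface of column A) and equate Σ ρ_i t_i down to z_c; mantle fills any gap and the z_c terms cancel.
Column A: 31.2×2.71 + (z_c − 31.2)×3.39
Column B: 1.75×0 + 3.5×2.97 + x×2.88 + (z_c − 1.75 − 3.5 − x)×3.39
The z_c×3.39 term appears on both sides and cancels. Collect the known terms of each column as K = Σ(ρt)_known − 3.39 × (depth of known layers): K_A = 84.552 − 3.39×31.2 = −21.216; K_B = 10.395 − 3.39×(1.75 + 3.5) = −7.4025.
Balance: K_A = K_B − x×(3.39 − 2.88), so x = (K_B − K_A)/(3.39 − 2.88) = 13.8135/0.51 = 27.1 km.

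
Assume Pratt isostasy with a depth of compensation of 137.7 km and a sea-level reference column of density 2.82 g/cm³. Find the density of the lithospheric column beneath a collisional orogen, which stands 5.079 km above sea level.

2.72 g/cm³

Pratt balance: ρ_ref D = ρ (D + h).
ρ = ρ_ref D/(D + h) = 2.82 × 137.7 km/(137.7 km + 5.079 km) = 2.72 g/cm³.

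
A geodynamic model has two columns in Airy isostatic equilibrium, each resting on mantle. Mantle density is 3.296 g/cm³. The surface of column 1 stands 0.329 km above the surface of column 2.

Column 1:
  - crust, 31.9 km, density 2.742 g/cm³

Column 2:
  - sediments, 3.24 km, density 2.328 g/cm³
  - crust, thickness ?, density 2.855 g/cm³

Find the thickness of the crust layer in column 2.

30.5 km

Take the compensation level at the base of the deeper column (depth z_c below the surface of column 1) and equate Σ ρ_i t_i down to z_c; mantle fills any gap and the z_c terms cancel.
Column 1: 31.9×2.742 + (z_c − 31.9)×3.296
Column 2: 0.329×0 + 3.24×2.328 + x×2.855 + (z_c − 0.329 − 3.24 − x)×3.296
The z_c×3.296 term appears on both sides and cancels. Collect the known terms of each column as K = Σ(ρt)_known − 3.296 × (depth of known layers): K_1 = 87.4698 − 3.296×31.9 = −17.6726; K_2 = 7.54272 − 3.296×(0.329 + 3.24) = −4.220704.
Balance: K_1 = K_2 − x×(3.296 − 2.855), so x = (K_2 − K_1)/(3.296 − 2.855) = 13.4519/0.441 = 30.5 km.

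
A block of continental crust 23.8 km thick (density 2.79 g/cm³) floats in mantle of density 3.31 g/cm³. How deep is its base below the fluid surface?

Draft d = t ρ_obj/ρ_fluid = 23.8 km × 2.79/3.31 = 20.1 km.

20.1 km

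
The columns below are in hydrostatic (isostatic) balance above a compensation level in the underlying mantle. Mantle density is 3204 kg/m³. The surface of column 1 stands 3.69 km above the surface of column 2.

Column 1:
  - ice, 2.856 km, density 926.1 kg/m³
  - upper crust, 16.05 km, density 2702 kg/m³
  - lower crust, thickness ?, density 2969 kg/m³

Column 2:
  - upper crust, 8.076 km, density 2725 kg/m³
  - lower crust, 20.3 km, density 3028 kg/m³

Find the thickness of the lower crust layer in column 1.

Take the compensation level at the base of the deeper column (depth z_c below the surface of column 1) and equate Σ ρ_i t_i down to z_c; mantle fills any gap and the z_c terms cancel.
Column 1: 2.856×926.1 + 16.05×2702 + x×2969 + (z_c − 18.906 − x)×3204
Column 2: 3.69×0 + 8.076×2725 + 20.3×3028 + (z_c − 3.69 − 28.376)×3204
The z_c×3204 term appears on both sides and cancels. Collect the known terms of each column as K = Σ(ρt)_known − 3204 × (depth of known layers): K_1 = 46012.0416 − 3204×18.906 = −14562.7824; K_2 = 83475.5 − 3204×(3.69 + 28.376) = −19263.964.
Balance: K_1 − x×(3204 − 2969) = K_2, so x = (K_1 − K_2)/(3204 − 2969) = 4701.18/235 = 20 km.

20 km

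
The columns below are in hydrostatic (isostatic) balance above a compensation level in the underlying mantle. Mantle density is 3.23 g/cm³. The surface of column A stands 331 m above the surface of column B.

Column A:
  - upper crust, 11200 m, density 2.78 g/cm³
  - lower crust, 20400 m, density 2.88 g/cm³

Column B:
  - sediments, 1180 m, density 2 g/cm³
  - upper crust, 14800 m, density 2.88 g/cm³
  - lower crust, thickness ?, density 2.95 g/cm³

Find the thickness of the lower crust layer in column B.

16000 m

Take the compensation level at the base of the deeper column (depth z_c below the surface of column A) and equate Σ ρ_i t_i down to z_c; mantle fills any gap and the z_c terms cancel.
Column A: 11200×2.78 + 20400×2.88 + (z_c − 31600)×3.23
Column B: 331×0 + 1180×2 + 14800×2.88 + x×2.95 + (z_c − 331 − 15980 − x)×3.23
The z_c×3.23 term appears on both sides and cancels. Collect the known terms of each column as K = Σ(ρt)_known − 3.23 × (depth of known layers): K_A = 89888 − 3.23×31600 = −12180; K_B = 44984 − 3.23×(331 + 15980) = −7700.53.
Balance: K_A = K_B − x×(3.23 − 2.95), so x = (K_B − K_A)/(3.23 − 2.95) = 4479.47/0.28 = 16000 m.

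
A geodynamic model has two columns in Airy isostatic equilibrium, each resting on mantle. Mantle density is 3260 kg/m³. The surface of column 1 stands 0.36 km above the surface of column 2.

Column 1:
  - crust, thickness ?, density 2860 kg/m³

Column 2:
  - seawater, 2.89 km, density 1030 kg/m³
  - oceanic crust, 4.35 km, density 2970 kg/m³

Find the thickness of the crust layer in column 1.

Take the compensation level at the base of the deeper column (depth z_c below the surface of column 1) and equate Σ ρ_i t_i down to z_c; mantle fills any gap and the z_c terms cancel.
Column 1: x×2860 + (z_c − 0 − x)×3260
Column 2: 0.36×0 + 2.89×1030 + 4.35×2970 + (z_c − 0.36 − 7.24)×3260
The z_c×3260 term appears on both sides and cancels. Collect the known terms of each column as K = Σ(ρt)_known − 3260 × (depth of known layers): K_1 = 0 − 3260×0 = 0; K_2 = 15896.2 − 3260×(0.36 + 7.24) = −8879.8.
Balance: K_1 − x×(3260 − 2860) = K_2, so x = (K_1 − K_2)/(3260 − 2860) = 8879.8/400 = 22.2 km.

22.2 km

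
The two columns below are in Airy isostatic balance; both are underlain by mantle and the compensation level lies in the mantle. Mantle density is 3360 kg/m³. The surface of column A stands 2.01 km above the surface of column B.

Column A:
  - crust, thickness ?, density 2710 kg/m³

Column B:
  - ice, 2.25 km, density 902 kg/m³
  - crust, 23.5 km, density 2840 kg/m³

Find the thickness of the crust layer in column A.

Take the compensation level at the base of the deeper column (depth z_c below the surface of column A) and equate Σ ρ_i t_i down to z_c; mantle fills any gap and the z_c terms cancel.
Column A: x×2710 + (z_c − 0 − x)×3360
Column B: 2.01×0 + 2.25×902 + 23.5×2840 + (z_c − 2.01 − 25.75)×3360
The z_c×3360 term appears on both sides and cancels. Collect the known terms of each column as K = Σ(ρt)_known − 3360 × (depth of known layers): K_A = 0 − 3360×0 = 0; K_B = 68769.5 − 3360×(2.01 + 25.75) = −24504.1.
Balance: K_A − x×(3360 − 2710) = K_B, so x = (K_A − K_B)/(3360 − 2710) = 24504.1/650 = 37.7 km.

37.7 km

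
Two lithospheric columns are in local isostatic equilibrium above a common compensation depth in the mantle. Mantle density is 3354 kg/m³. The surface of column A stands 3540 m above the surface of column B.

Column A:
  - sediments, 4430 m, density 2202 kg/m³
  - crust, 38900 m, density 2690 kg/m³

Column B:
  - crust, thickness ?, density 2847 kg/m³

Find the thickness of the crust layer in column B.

37600 m

Take the compensation level at the base of the deeper column (depth z_c below the surface of column A) and equate Σ ρ_i t_i down to z_c; mantle fills any gap and the z_c terms cancel.
Column A: 4430×2202 + 38900×2690 + (z_c − 43330)×3354
Column B: 3540×0 + x×2847 + (z_c − 3540 − 0 − x)×3354
The z_c×3354 term appears on both sides and cancels. Collect the known terms of each column as K = Σ(ρt)_known − 3354 × (depth of known layers): K_A = 114395860 − 3354×43330 = −30932960; K_B = 0 − 3354×(3540 + 0) = −11873160.
Balance: K_A = K_B − x×(3354 − 2847), so x = (K_B − K_A)/(3354 − 2847) = 19059800/507 = 37600 m.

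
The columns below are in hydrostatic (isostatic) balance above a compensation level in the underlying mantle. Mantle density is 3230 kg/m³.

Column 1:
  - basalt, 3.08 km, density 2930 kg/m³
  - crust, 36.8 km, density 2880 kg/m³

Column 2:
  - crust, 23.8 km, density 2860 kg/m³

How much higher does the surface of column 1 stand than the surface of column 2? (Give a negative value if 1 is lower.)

For any compensation level in the mantle, the mantle terms cancel and isostasy reduces to e = (Σt_1 − Σt_2) − (Σ(ρt)_1 − Σ(ρt)_2) / ρ_m.
Σt_1 = 39.88 km; Σt_2 = 23.8 km; Σ(ρt)_1 = 115008.4; Σ(ρt)_2 = 68068 (in km·kg/m³).
e = (39.88 − 23.8) − (115008.4 − 68068) / 3230 = 1.55 km.

1.55 km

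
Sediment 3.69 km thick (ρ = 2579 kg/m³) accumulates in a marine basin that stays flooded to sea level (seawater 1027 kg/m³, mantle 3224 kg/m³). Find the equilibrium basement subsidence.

2.61 km

Submarine loading: the sediment displaces seawater, and the subsidence is in turn flooded, so s (ρ_m − ρ_w) = t (ρ_sed − ρ_w).
s = 3.69 km × (2579 − 1027) / (3224 − 1027) = 2.61 km.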